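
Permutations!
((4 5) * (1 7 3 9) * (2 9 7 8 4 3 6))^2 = (1 4 3 6 9 8 5 7 2) = [0, 4, 1, 6, 3, 7, 9, 2, 5, 8]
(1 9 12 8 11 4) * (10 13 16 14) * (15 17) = (1 9 12 8 11 4)(10 13 16 14)(15 17) = [0, 9, 2, 3, 1, 5, 6, 7, 11, 12, 13, 4, 8, 16, 10, 17, 14, 15]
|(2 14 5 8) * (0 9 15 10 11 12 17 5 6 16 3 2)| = |(0 9 15 10 11 12 17 5 8)(2 14 6 16 3)| = 45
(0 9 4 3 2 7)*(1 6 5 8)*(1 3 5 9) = (0 1 6 9 4 5 8 3 2 7) = [1, 6, 7, 2, 5, 8, 9, 0, 3, 4]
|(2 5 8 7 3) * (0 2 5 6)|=|(0 2 6)(3 5 8 7)|=12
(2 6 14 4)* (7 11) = (2 6 14 4)(7 11) = [0, 1, 6, 3, 2, 5, 14, 11, 8, 9, 10, 7, 12, 13, 4]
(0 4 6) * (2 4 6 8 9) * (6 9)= (0 9 2 4 8 6)= [9, 1, 4, 3, 8, 5, 0, 7, 6, 2]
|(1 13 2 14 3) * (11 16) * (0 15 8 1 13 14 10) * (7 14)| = |(0 15 8 1 7 14 3 13 2 10)(11 16)| = 10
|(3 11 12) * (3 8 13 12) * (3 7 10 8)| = 7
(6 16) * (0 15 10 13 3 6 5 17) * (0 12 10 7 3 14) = [15, 1, 2, 6, 4, 17, 16, 3, 8, 9, 13, 11, 10, 14, 0, 7, 5, 12] = (0 15 7 3 6 16 5 17 12 10 13 14)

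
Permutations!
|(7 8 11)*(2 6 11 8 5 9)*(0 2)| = |(0 2 6 11 7 5 9)| = 7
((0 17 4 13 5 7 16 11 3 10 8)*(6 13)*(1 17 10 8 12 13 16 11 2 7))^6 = (0 17 11 13 16)(1 7 12 6 8)(2 10 4 3 5) = [17, 7, 10, 5, 3, 2, 8, 12, 1, 9, 4, 13, 6, 16, 14, 15, 0, 11]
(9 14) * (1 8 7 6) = (1 8 7 6)(9 14) = [0, 8, 2, 3, 4, 5, 1, 6, 7, 14, 10, 11, 12, 13, 9]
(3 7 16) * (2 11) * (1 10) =[0, 10, 11, 7, 4, 5, 6, 16, 8, 9, 1, 2, 12, 13, 14, 15, 3] =(1 10)(2 11)(3 7 16)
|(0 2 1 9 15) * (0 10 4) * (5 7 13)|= 21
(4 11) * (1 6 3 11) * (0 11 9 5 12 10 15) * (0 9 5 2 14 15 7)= (0 11 4 1 6 3 5 12 10 7)(2 14 15 9)= [11, 6, 14, 5, 1, 12, 3, 0, 8, 2, 7, 4, 10, 13, 15, 9]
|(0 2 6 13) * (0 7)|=5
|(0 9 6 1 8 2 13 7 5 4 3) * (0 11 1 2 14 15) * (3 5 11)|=|(0 9 6 2 13 7 11 1 8 14 15)(4 5)|=22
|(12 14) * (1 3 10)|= 6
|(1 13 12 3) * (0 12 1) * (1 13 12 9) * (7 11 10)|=15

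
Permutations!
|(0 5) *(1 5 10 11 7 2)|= |(0 10 11 7 2 1 5)|= 7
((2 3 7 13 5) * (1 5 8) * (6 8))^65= (1 5 2 3 7 13 6 8)= [0, 5, 3, 7, 4, 2, 8, 13, 1, 9, 10, 11, 12, 6]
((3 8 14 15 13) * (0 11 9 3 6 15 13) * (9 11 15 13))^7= [15, 1, 2, 9, 4, 5, 13, 7, 3, 14, 10, 11, 12, 6, 8, 0]= (0 15)(3 9 14 8)(6 13)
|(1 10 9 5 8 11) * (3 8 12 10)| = |(1 3 8 11)(5 12 10 9)| = 4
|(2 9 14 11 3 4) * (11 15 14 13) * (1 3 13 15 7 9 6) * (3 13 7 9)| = |(1 13 11 7 3 4 2 6)(9 15 14)| = 24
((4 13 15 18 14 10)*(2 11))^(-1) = [0, 1, 11, 3, 10, 5, 6, 7, 8, 9, 14, 2, 12, 4, 18, 13, 16, 17, 15] = (2 11)(4 10 14 18 15 13)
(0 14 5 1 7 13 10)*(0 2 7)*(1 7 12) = (0 14 5 7 13 10 2 12 1) = [14, 0, 12, 3, 4, 7, 6, 13, 8, 9, 2, 11, 1, 10, 5]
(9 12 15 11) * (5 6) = (5 6)(9 12 15 11) = [0, 1, 2, 3, 4, 6, 5, 7, 8, 12, 10, 9, 15, 13, 14, 11]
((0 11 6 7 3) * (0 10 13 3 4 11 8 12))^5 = (0 12 8)(3 13 10)(4 11 6 7) = [12, 1, 2, 13, 11, 5, 7, 4, 0, 9, 3, 6, 8, 10]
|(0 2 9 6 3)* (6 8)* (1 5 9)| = 8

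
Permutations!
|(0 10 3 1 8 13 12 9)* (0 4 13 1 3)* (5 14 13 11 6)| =|(0 10)(1 8)(4 11 6 5 14 13 12 9)| =8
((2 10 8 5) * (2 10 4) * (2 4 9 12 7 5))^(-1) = (2 8 10 5 7 12 9) = [0, 1, 8, 3, 4, 7, 6, 12, 10, 2, 5, 11, 9]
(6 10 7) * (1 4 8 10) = (1 4 8 10 7 6) = [0, 4, 2, 3, 8, 5, 1, 6, 10, 9, 7]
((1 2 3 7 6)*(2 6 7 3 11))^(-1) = (1 6)(2 11) = [0, 6, 11, 3, 4, 5, 1, 7, 8, 9, 10, 2]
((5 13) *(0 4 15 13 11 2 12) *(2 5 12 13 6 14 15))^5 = [0, 1, 2, 3, 4, 11, 15, 7, 8, 9, 10, 5, 12, 13, 6, 14] = (5 11)(6 15 14)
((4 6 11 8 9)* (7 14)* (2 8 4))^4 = (14)(2 8 9)(4 6 11) = [0, 1, 8, 3, 6, 5, 11, 7, 9, 2, 10, 4, 12, 13, 14]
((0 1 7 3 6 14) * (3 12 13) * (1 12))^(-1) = (0 14 6 3 13 12)(1 7) = [14, 7, 2, 13, 4, 5, 3, 1, 8, 9, 10, 11, 0, 12, 6]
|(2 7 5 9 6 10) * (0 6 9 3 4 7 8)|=20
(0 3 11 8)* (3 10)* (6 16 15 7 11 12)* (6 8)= (0 10 3 12 8)(6 16 15 7 11)= [10, 1, 2, 12, 4, 5, 16, 11, 0, 9, 3, 6, 8, 13, 14, 7, 15]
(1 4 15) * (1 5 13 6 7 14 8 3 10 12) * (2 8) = [0, 4, 8, 10, 15, 13, 7, 14, 3, 9, 12, 11, 1, 6, 2, 5] = (1 4 15 5 13 6 7 14 2 8 3 10 12)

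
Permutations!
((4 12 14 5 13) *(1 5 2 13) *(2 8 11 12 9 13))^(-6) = [0, 1, 2, 3, 4, 5, 6, 7, 12, 9, 10, 14, 8, 13, 11] = (8 12)(11 14)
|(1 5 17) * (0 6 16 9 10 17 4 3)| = 10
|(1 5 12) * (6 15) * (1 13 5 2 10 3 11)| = |(1 2 10 3 11)(5 12 13)(6 15)| = 30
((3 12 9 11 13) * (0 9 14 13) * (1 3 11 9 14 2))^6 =(0 13)(1 12)(2 3)(11 14) =[13, 12, 3, 2, 4, 5, 6, 7, 8, 9, 10, 14, 1, 0, 11]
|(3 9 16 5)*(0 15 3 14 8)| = 8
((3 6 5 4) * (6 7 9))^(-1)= (3 4 5 6 9 7)= [0, 1, 2, 4, 5, 6, 9, 3, 8, 7]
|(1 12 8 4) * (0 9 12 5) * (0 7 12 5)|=|(0 9 5 7 12 8 4 1)|=8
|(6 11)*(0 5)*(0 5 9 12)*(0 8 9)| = 6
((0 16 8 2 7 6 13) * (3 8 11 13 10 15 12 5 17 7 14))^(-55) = [16, 1, 14, 8, 4, 17, 10, 6, 2, 9, 15, 13, 5, 0, 3, 12, 11, 7] = (0 16 11 13)(2 14 3 8)(5 17 7 6 10 15 12)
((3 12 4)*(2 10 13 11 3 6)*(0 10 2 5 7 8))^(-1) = (0 8 7 5 6 4 12 3 11 13 10) = [8, 1, 2, 11, 12, 6, 4, 5, 7, 9, 0, 13, 3, 10]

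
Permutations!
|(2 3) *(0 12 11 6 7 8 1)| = 14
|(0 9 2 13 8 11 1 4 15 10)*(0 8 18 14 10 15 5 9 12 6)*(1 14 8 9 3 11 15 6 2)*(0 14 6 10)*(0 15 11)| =|(0 12 2 13 18 8 11 6 14 15 10 9 1 4 5 3)| =16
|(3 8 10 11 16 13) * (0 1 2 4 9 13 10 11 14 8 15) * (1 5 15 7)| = 105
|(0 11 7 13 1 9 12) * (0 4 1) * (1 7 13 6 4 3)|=12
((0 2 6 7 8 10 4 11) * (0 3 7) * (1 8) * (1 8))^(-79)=[6, 1, 0, 11, 10, 5, 2, 3, 7, 9, 8, 4]=(0 6 2)(3 11 4 10 8 7)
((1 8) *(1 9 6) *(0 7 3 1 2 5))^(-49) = (0 9 7 6 3 2 1 5 8) = [9, 5, 1, 2, 4, 8, 3, 6, 0, 7]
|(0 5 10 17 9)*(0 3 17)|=3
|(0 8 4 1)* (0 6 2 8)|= 5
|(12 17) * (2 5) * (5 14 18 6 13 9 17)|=|(2 14 18 6 13 9 17 12 5)|=9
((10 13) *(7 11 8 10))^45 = (13) = [0, 1, 2, 3, 4, 5, 6, 7, 8, 9, 10, 11, 12, 13]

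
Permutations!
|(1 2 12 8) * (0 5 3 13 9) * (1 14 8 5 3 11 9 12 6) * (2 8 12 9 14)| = 4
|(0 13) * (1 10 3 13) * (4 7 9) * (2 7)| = 20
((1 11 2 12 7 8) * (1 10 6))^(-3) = [0, 8, 6, 3, 4, 5, 7, 11, 2, 9, 12, 10, 1] = (1 8 2 6 7 11 10 12)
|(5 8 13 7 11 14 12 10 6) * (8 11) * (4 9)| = |(4 9)(5 11 14 12 10 6)(7 8 13)| = 6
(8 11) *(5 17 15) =(5 17 15)(8 11) =[0, 1, 2, 3, 4, 17, 6, 7, 11, 9, 10, 8, 12, 13, 14, 5, 16, 15]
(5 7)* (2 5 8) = (2 5 7 8) = [0, 1, 5, 3, 4, 7, 6, 8, 2]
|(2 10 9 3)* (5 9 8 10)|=|(2 5 9 3)(8 10)|=4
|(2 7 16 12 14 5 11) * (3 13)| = |(2 7 16 12 14 5 11)(3 13)| = 14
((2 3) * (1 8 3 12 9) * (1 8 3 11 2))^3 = (1 3)(2 8 12 11 9) = [0, 3, 8, 1, 4, 5, 6, 7, 12, 2, 10, 9, 11]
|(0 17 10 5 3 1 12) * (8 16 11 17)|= |(0 8 16 11 17 10 5 3 1 12)|= 10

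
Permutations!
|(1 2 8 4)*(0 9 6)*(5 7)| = 12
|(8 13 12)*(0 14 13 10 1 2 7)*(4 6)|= |(0 14 13 12 8 10 1 2 7)(4 6)|= 18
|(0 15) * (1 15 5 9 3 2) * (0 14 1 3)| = 6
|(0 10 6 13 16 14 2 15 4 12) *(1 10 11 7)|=|(0 11 7 1 10 6 13 16 14 2 15 4 12)|=13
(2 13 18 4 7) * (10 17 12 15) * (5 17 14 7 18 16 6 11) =[0, 1, 13, 3, 18, 17, 11, 2, 8, 9, 14, 5, 15, 16, 7, 10, 6, 12, 4] =(2 13 16 6 11 5 17 12 15 10 14 7)(4 18)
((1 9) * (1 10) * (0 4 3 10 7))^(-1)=(0 7 9 1 10 3 4)=[7, 10, 2, 4, 0, 5, 6, 9, 8, 1, 3]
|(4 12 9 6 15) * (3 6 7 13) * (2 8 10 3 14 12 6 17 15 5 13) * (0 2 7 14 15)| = |(0 2 8 10 3 17)(4 6 5 13 15)(9 14 12)| = 30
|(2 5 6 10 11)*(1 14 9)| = 15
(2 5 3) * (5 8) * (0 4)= (0 4)(2 8 5 3)= [4, 1, 8, 2, 0, 3, 6, 7, 5]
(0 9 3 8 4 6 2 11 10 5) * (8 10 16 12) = (0 9 3 10 5)(2 11 16 12 8 4 6) = [9, 1, 11, 10, 6, 0, 2, 7, 4, 3, 5, 16, 8, 13, 14, 15, 12]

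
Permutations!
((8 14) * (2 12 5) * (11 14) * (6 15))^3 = [0, 1, 2, 3, 4, 5, 15, 7, 8, 9, 10, 11, 12, 13, 14, 6] = (6 15)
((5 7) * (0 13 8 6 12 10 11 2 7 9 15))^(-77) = [2, 1, 8, 3, 4, 12, 9, 6, 5, 10, 0, 13, 15, 7, 14, 11] = (0 2 8 5 12 15 11 13 7 6 9 10)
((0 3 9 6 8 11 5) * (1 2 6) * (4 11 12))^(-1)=[5, 9, 1, 0, 12, 11, 2, 7, 6, 3, 10, 4, 8]=(0 5 11 4 12 8 6 2 1 9 3)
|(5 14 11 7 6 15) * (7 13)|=|(5 14 11 13 7 6 15)|=7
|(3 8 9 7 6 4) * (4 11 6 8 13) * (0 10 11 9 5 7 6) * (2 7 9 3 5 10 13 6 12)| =|(0 13 4 5 9 12 2 7 8 10 11)(3 6)| =22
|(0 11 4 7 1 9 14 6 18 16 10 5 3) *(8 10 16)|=|(0 11 4 7 1 9 14 6 18 8 10 5 3)|=13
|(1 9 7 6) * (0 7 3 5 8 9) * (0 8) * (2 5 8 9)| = 9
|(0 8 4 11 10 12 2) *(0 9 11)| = |(0 8 4)(2 9 11 10 12)| = 15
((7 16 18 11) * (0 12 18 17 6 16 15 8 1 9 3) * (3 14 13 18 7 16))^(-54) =[9, 16, 2, 1, 4, 5, 8, 13, 11, 17, 10, 12, 14, 3, 6, 18, 7, 15, 0] =(0 9 17 15 18)(1 16 7 13 3)(6 8 11 12 14)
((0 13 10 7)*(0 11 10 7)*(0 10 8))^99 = (0 8 11 7 13) = [8, 1, 2, 3, 4, 5, 6, 13, 11, 9, 10, 7, 12, 0]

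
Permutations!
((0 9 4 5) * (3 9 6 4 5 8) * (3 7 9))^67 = (0 7 6 9 4 5 8) = [7, 1, 2, 3, 5, 8, 9, 6, 0, 4]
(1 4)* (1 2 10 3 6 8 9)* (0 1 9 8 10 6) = (0 1 4 2 6 10 3) = [1, 4, 6, 0, 2, 5, 10, 7, 8, 9, 3]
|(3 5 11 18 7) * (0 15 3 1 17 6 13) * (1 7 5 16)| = 24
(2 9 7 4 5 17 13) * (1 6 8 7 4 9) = [0, 6, 1, 3, 5, 17, 8, 9, 7, 4, 10, 11, 12, 2, 14, 15, 16, 13] = (1 6 8 7 9 4 5 17 13 2)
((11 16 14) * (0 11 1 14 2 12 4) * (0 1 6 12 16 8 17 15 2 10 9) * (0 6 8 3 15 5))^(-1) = (0 5 17 8 14 1 4 12 6 9 10 16 2 15 3 11) = [5, 4, 15, 11, 12, 17, 9, 7, 14, 10, 16, 0, 6, 13, 1, 3, 2, 8]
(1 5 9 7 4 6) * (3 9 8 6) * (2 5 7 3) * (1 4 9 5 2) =(1 7 9 3 5 8 6 4) =[0, 7, 2, 5, 1, 8, 4, 9, 6, 3]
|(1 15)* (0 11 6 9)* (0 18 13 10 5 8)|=|(0 11 6 9 18 13 10 5 8)(1 15)|=18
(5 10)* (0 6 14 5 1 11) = (0 6 14 5 10 1 11) = [6, 11, 2, 3, 4, 10, 14, 7, 8, 9, 1, 0, 12, 13, 5]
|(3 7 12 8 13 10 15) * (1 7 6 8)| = 6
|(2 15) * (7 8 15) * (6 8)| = 5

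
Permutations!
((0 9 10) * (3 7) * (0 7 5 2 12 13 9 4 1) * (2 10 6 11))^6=(13)(3 10)(5 7)=[0, 1, 2, 10, 4, 7, 6, 5, 8, 9, 3, 11, 12, 13]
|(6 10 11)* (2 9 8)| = |(2 9 8)(6 10 11)| = 3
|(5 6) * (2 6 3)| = 4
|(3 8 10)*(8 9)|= |(3 9 8 10)|= 4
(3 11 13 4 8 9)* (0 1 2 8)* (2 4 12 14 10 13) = (0 1 4)(2 8 9 3 11)(10 13 12 14) = [1, 4, 8, 11, 0, 5, 6, 7, 9, 3, 13, 2, 14, 12, 10]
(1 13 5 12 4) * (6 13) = [0, 6, 2, 3, 1, 12, 13, 7, 8, 9, 10, 11, 4, 5] = (1 6 13 5 12 4)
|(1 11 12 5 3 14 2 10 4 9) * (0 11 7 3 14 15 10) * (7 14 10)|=30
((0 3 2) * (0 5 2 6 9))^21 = [3, 1, 5, 6, 4, 2, 9, 7, 8, 0] = (0 3 6 9)(2 5)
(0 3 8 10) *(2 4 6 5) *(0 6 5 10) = [3, 1, 4, 8, 5, 2, 10, 7, 0, 9, 6] = (0 3 8)(2 4 5)(6 10)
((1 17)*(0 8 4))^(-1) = (0 4 8)(1 17) = [4, 17, 2, 3, 8, 5, 6, 7, 0, 9, 10, 11, 12, 13, 14, 15, 16, 1]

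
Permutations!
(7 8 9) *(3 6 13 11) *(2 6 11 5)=[0, 1, 6, 11, 4, 2, 13, 8, 9, 7, 10, 3, 12, 5]=(2 6 13 5)(3 11)(7 8 9)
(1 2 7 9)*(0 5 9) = (0 5 9 1 2 7) = [5, 2, 7, 3, 4, 9, 6, 0, 8, 1]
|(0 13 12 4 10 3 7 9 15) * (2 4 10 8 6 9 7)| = |(0 13 12 10 3 2 4 8 6 9 15)| = 11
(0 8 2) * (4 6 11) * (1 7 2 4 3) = (0 8 4 6 11 3 1 7 2) = [8, 7, 0, 1, 6, 5, 11, 2, 4, 9, 10, 3]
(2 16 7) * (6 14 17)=(2 16 7)(6 14 17)=[0, 1, 16, 3, 4, 5, 14, 2, 8, 9, 10, 11, 12, 13, 17, 15, 7, 6]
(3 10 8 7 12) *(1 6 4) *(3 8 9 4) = (1 6 3 10 9 4)(7 12 8) = [0, 6, 2, 10, 1, 5, 3, 12, 7, 4, 9, 11, 8]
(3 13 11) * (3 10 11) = (3 13)(10 11) = [0, 1, 2, 13, 4, 5, 6, 7, 8, 9, 11, 10, 12, 3]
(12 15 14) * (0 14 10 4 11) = [14, 1, 2, 3, 11, 5, 6, 7, 8, 9, 4, 0, 15, 13, 12, 10] = (0 14 12 15 10 4 11)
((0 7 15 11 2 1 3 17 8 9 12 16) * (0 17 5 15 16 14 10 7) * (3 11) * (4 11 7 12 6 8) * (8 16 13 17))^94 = (1 17 2 13 11 7 4)(3 5 15)(6 8)(9 16)(10 12 14) = [0, 17, 13, 5, 1, 15, 8, 4, 6, 16, 12, 7, 14, 11, 10, 3, 9, 2]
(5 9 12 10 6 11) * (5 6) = (5 9 12 10)(6 11) = [0, 1, 2, 3, 4, 9, 11, 7, 8, 12, 5, 6, 10]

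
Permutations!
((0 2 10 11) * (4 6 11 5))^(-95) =(0 5 11 10 6 2 4) =[5, 1, 4, 3, 0, 11, 2, 7, 8, 9, 6, 10]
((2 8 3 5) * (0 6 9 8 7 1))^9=(9)=[0, 1, 2, 3, 4, 5, 6, 7, 8, 9]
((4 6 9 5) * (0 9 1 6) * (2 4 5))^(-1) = (0 4 2 9)(1 6) = [4, 6, 9, 3, 2, 5, 1, 7, 8, 0]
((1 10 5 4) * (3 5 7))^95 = (1 4 5 3 7 10) = [0, 4, 2, 7, 5, 3, 6, 10, 8, 9, 1]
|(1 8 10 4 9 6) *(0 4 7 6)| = 15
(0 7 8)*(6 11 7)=(0 6 11 7 8)=[6, 1, 2, 3, 4, 5, 11, 8, 0, 9, 10, 7]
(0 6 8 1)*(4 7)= (0 6 8 1)(4 7)= [6, 0, 2, 3, 7, 5, 8, 4, 1]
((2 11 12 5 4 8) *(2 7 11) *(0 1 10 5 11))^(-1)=[7, 0, 2, 3, 5, 10, 6, 8, 4, 9, 1, 12, 11]=(0 7 8 4 5 10 1)(11 12)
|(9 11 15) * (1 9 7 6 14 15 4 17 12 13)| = 28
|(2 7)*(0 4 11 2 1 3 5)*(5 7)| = |(0 4 11 2 5)(1 3 7)| = 15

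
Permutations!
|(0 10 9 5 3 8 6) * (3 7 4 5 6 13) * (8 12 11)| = |(0 10 9 6)(3 12 11 8 13)(4 5 7)| = 60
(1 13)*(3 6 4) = (1 13)(3 6 4) = [0, 13, 2, 6, 3, 5, 4, 7, 8, 9, 10, 11, 12, 1]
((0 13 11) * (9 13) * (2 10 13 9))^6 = (0 2 10 13 11) = [2, 1, 10, 3, 4, 5, 6, 7, 8, 9, 13, 0, 12, 11]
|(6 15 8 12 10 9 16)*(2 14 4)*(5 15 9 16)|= |(2 14 4)(5 15 8 12 10 16 6 9)|= 24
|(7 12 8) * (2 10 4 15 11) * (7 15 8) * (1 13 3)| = |(1 13 3)(2 10 4 8 15 11)(7 12)| = 6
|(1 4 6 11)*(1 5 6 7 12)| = 12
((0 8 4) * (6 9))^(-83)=(0 8 4)(6 9)=[8, 1, 2, 3, 0, 5, 9, 7, 4, 6]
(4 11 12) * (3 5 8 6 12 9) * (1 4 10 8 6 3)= (1 4 11 9)(3 5 6 12 10 8)= [0, 4, 2, 5, 11, 6, 12, 7, 3, 1, 8, 9, 10]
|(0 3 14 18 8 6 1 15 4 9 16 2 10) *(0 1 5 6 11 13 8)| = |(0 3 14 18)(1 15 4 9 16 2 10)(5 6)(8 11 13)| = 84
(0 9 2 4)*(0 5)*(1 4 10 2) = (0 9 1 4 5)(2 10) = [9, 4, 10, 3, 5, 0, 6, 7, 8, 1, 2]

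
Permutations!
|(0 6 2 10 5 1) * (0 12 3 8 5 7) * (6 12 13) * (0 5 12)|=|(1 13 6 2 10 7 5)(3 8 12)|=21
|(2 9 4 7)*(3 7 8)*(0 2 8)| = 12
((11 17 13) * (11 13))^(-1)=(11 17)=[0, 1, 2, 3, 4, 5, 6, 7, 8, 9, 10, 17, 12, 13, 14, 15, 16, 11]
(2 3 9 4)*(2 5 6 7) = (2 3 9 4 5 6 7) = [0, 1, 3, 9, 5, 6, 7, 2, 8, 4]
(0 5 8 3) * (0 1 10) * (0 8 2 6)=(0 5 2 6)(1 10 8 3)=[5, 10, 6, 1, 4, 2, 0, 7, 3, 9, 8]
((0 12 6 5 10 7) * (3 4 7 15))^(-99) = [0, 1, 2, 3, 4, 5, 6, 7, 8, 9, 10, 11, 12, 13, 14, 15] = (15)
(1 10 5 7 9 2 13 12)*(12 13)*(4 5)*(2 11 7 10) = (13)(1 2 12)(4 5 10)(7 9 11) = [0, 2, 12, 3, 5, 10, 6, 9, 8, 11, 4, 7, 1, 13]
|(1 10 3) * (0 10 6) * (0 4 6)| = 4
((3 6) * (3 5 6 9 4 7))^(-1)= (3 7 4 9)(5 6)= [0, 1, 2, 7, 9, 6, 5, 4, 8, 3]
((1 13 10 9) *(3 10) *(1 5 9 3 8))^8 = (1 8 13) = [0, 8, 2, 3, 4, 5, 6, 7, 13, 9, 10, 11, 12, 1]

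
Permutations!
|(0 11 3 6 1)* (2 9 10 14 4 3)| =|(0 11 2 9 10 14 4 3 6 1)| =10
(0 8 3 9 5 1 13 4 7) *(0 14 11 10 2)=(0 8 3 9 5 1 13 4 7 14 11 10 2)=[8, 13, 0, 9, 7, 1, 6, 14, 3, 5, 2, 10, 12, 4, 11]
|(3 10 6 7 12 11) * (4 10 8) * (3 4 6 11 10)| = 8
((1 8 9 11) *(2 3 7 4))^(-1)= [0, 11, 4, 2, 7, 5, 6, 3, 1, 8, 10, 9]= (1 11 9 8)(2 4 7 3)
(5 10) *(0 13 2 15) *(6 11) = (0 13 2 15)(5 10)(6 11) = [13, 1, 15, 3, 4, 10, 11, 7, 8, 9, 5, 6, 12, 2, 14, 0]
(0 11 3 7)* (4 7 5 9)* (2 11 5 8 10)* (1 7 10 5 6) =[6, 7, 11, 8, 10, 9, 1, 0, 5, 4, 2, 3] =(0 6 1 7)(2 11 3 8 5 9 4 10)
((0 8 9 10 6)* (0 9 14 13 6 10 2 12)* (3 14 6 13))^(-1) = (0 12 2 9 6 8)(3 14) = [12, 1, 9, 14, 4, 5, 8, 7, 0, 6, 10, 11, 2, 13, 3]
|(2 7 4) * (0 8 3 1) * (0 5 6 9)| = 21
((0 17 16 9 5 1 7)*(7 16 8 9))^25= (0 17 8 9 5 1 16 7)= [17, 16, 2, 3, 4, 1, 6, 0, 9, 5, 10, 11, 12, 13, 14, 15, 7, 8]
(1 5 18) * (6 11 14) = (1 5 18)(6 11 14) = [0, 5, 2, 3, 4, 18, 11, 7, 8, 9, 10, 14, 12, 13, 6, 15, 16, 17, 1]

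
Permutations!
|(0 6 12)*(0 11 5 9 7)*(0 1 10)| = |(0 6 12 11 5 9 7 1 10)| = 9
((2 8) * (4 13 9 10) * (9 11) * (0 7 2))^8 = [0, 1, 2, 3, 9, 5, 6, 7, 8, 13, 11, 4, 12, 10] = (4 9 13 10 11)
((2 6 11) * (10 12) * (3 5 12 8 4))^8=[0, 1, 11, 12, 5, 10, 2, 7, 3, 9, 4, 6, 8]=(2 11 6)(3 12 8)(4 5 10)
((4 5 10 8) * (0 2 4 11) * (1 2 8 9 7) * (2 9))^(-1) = (0 11 8)(1 7 9)(2 10 5 4) = [11, 7, 10, 3, 2, 4, 6, 9, 0, 1, 5, 8]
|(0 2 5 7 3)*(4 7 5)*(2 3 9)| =4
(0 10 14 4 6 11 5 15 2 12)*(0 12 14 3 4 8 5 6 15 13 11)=(0 10 3 4 15 2 14 8 5 13 11 6)=[10, 1, 14, 4, 15, 13, 0, 7, 5, 9, 3, 6, 12, 11, 8, 2]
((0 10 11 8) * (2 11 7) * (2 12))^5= [11, 1, 7, 3, 4, 5, 6, 0, 2, 9, 8, 12, 10]= (0 11 12 10 8 2 7)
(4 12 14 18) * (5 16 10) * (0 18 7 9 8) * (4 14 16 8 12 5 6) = (0 18 14 7 9 12 16 10 6 4 5 8) = [18, 1, 2, 3, 5, 8, 4, 9, 0, 12, 6, 11, 16, 13, 7, 15, 10, 17, 14]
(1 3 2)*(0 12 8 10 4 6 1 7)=(0 12 8 10 4 6 1 3 2 7)=[12, 3, 7, 2, 6, 5, 1, 0, 10, 9, 4, 11, 8]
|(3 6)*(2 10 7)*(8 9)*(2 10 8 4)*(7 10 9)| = |(10)(2 8 7 9 4)(3 6)| = 10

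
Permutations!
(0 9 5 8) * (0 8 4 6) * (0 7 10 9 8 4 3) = [8, 1, 2, 0, 6, 3, 7, 10, 4, 5, 9] = (0 8 4 6 7 10 9 5 3)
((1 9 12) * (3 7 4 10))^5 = (1 12 9)(3 7 4 10) = [0, 12, 2, 7, 10, 5, 6, 4, 8, 1, 3, 11, 9]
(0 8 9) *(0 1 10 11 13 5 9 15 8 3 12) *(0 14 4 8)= (0 3 12 14 4 8 15)(1 10 11 13 5 9)= [3, 10, 2, 12, 8, 9, 6, 7, 15, 1, 11, 13, 14, 5, 4, 0]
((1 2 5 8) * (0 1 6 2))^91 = (0 1)(2 6 8 5) = [1, 0, 6, 3, 4, 2, 8, 7, 5]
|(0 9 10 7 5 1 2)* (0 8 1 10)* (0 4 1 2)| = 12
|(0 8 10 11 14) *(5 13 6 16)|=20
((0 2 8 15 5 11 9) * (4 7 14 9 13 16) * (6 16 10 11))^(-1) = (0 9 14 7 4 16 6 5 15 8 2)(10 13 11) = [9, 1, 0, 3, 16, 15, 5, 4, 2, 14, 13, 10, 12, 11, 7, 8, 6]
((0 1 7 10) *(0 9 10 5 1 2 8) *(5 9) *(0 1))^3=[1, 10, 7, 3, 4, 8, 6, 5, 9, 0, 2]=(0 1 10 2 7 5 8 9)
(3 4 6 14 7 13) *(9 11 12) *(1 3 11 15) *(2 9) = [0, 3, 9, 4, 6, 5, 14, 13, 8, 15, 10, 12, 2, 11, 7, 1] = (1 3 4 6 14 7 13 11 12 2 9 15)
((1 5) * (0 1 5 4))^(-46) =(5)(0 4 1) =[4, 0, 2, 3, 1, 5]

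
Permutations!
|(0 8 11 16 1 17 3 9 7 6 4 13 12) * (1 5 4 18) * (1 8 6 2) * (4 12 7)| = |(0 6 18 8 11 16 5 12)(1 17 3 9 4 13 7 2)| = 8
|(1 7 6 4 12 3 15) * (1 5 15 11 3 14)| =6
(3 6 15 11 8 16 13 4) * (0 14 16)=(0 14 16 13 4 3 6 15 11 8)=[14, 1, 2, 6, 3, 5, 15, 7, 0, 9, 10, 8, 12, 4, 16, 11, 13]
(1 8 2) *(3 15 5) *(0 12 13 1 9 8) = [12, 0, 9, 15, 4, 3, 6, 7, 2, 8, 10, 11, 13, 1, 14, 5] = (0 12 13 1)(2 9 8)(3 15 5)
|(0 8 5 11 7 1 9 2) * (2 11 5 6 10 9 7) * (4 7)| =21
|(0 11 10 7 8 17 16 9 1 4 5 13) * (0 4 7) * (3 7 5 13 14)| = 18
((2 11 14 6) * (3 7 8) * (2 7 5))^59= (2 6 3 11 7 5 14 8)= [0, 1, 6, 11, 4, 14, 3, 5, 2, 9, 10, 7, 12, 13, 8]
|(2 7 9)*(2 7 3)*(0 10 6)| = 6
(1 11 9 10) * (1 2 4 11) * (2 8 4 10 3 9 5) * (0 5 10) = (0 5 2)(3 9)(4 11 10 8) = [5, 1, 0, 9, 11, 2, 6, 7, 4, 3, 8, 10]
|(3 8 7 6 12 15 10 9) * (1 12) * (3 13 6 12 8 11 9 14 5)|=13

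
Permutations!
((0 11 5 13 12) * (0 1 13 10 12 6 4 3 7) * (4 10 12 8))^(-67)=(0 13 3 12 8 11 6 7 1 4 5 10)=[13, 4, 2, 12, 5, 10, 7, 1, 11, 9, 0, 6, 8, 3]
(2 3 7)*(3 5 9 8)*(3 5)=(2 3 7)(5 9 8)=[0, 1, 3, 7, 4, 9, 6, 2, 5, 8]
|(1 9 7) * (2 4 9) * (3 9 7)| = 4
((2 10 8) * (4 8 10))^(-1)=(10)(2 8 4)=[0, 1, 8, 3, 2, 5, 6, 7, 4, 9, 10]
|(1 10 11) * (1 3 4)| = 5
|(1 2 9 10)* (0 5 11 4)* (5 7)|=20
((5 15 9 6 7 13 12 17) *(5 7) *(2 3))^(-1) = [0, 1, 3, 2, 4, 6, 9, 17, 8, 15, 10, 11, 13, 7, 14, 5, 16, 12] = (2 3)(5 6 9 15)(7 17 12 13)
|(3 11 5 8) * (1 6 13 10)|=4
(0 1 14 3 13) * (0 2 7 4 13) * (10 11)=[1, 14, 7, 0, 13, 5, 6, 4, 8, 9, 11, 10, 12, 2, 3]=(0 1 14 3)(2 7 4 13)(10 11)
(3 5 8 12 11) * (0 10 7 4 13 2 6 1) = (0 10 7 4 13 2 6 1)(3 5 8 12 11) = [10, 0, 6, 5, 13, 8, 1, 4, 12, 9, 7, 3, 11, 2]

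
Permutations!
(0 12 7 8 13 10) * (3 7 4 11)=(0 12 4 11 3 7 8 13 10)=[12, 1, 2, 7, 11, 5, 6, 8, 13, 9, 0, 3, 4, 10]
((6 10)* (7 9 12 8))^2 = (7 12)(8 9) = [0, 1, 2, 3, 4, 5, 6, 12, 9, 8, 10, 11, 7]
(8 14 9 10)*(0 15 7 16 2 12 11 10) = (0 15 7 16 2 12 11 10 8 14 9) = [15, 1, 12, 3, 4, 5, 6, 16, 14, 0, 8, 10, 11, 13, 9, 7, 2]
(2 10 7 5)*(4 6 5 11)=(2 10 7 11 4 6 5)=[0, 1, 10, 3, 6, 2, 5, 11, 8, 9, 7, 4]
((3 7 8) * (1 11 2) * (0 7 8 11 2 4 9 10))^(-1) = (0 10 9 4 11 7)(1 2)(3 8) = [10, 2, 1, 8, 11, 5, 6, 0, 3, 4, 9, 7]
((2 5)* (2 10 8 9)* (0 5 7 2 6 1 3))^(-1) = (0 3 1 6 9 8 10 5)(2 7) = [3, 6, 7, 1, 4, 0, 9, 2, 10, 8, 5]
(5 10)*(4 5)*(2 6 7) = [0, 1, 6, 3, 5, 10, 7, 2, 8, 9, 4] = (2 6 7)(4 5 10)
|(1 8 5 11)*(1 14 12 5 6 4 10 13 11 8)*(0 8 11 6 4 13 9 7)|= 12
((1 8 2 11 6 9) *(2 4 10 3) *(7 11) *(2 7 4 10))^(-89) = [0, 9, 4, 10, 2, 5, 11, 3, 1, 6, 8, 7] = (1 9 6 11 7 3 10 8)(2 4)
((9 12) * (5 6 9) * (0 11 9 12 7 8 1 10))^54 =(12)(0 1 7 11 10 8 9) =[1, 7, 2, 3, 4, 5, 6, 11, 9, 0, 8, 10, 12]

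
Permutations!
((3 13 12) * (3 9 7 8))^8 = [0, 1, 2, 12, 4, 5, 6, 3, 13, 8, 10, 11, 7, 9] = (3 12 7)(8 13 9)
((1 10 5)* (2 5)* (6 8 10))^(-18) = (10) = [0, 1, 2, 3, 4, 5, 6, 7, 8, 9, 10]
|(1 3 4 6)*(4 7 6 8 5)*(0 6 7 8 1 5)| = |(0 6 5 4 1 3 8)| = 7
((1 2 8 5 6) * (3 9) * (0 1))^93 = [8, 5, 6, 9, 4, 1, 2, 7, 0, 3] = (0 8)(1 5)(2 6)(3 9)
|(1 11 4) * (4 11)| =2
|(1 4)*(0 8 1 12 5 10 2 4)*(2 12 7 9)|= |(0 8 1)(2 4 7 9)(5 10 12)|= 12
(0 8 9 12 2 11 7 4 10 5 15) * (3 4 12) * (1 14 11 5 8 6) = (0 6 1 14 11 7 12 2 5 15)(3 4 10 8 9) = [6, 14, 5, 4, 10, 15, 1, 12, 9, 3, 8, 7, 2, 13, 11, 0]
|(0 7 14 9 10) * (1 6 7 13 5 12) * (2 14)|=|(0 13 5 12 1 6 7 2 14 9 10)|=11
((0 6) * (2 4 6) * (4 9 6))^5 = (0 2 9 6) = [2, 1, 9, 3, 4, 5, 0, 7, 8, 6]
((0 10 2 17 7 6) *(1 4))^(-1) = (0 6 7 17 2 10)(1 4) = [6, 4, 10, 3, 1, 5, 7, 17, 8, 9, 0, 11, 12, 13, 14, 15, 16, 2]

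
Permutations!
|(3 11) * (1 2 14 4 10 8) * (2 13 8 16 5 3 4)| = 6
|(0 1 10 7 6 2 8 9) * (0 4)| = |(0 1 10 7 6 2 8 9 4)| = 9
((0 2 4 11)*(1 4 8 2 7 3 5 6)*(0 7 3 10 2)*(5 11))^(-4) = [7, 1, 3, 10, 4, 5, 6, 8, 11, 9, 0, 2] = (0 7 8 11 2 3 10)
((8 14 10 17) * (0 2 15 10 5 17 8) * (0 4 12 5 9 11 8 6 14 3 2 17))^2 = [4, 1, 10, 15, 5, 17, 9, 7, 2, 8, 14, 3, 0, 13, 11, 6, 16, 12] = (0 4 5 17 12)(2 10 14 11 3 15 6 9 8)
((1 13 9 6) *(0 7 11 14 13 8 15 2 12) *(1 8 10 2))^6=(0 6 12 9 2 13 10 14 1 11 15 7 8)=[6, 11, 13, 3, 4, 5, 12, 8, 0, 2, 14, 15, 9, 10, 1, 7]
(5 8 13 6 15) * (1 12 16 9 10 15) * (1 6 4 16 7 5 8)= [0, 12, 2, 3, 16, 1, 6, 5, 13, 10, 15, 11, 7, 4, 14, 8, 9]= (1 12 7 5)(4 16 9 10 15 8 13)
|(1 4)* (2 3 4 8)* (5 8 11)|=7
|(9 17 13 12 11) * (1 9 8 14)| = 8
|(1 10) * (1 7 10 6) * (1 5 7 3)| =6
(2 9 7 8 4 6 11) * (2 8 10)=(2 9 7 10)(4 6 11 8)=[0, 1, 9, 3, 6, 5, 11, 10, 4, 7, 2, 8]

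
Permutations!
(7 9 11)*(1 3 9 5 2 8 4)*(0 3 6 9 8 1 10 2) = (0 3 8 4 10 2 1 6 9 11 7 5) = [3, 6, 1, 8, 10, 0, 9, 5, 4, 11, 2, 7]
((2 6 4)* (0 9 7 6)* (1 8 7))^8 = (9) = [0, 1, 2, 3, 4, 5, 6, 7, 8, 9]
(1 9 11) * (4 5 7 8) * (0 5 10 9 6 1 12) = (0 5 7 8 4 10 9 11 12)(1 6) = [5, 6, 2, 3, 10, 7, 1, 8, 4, 11, 9, 12, 0]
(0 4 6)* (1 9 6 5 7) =(0 4 5 7 1 9 6) =[4, 9, 2, 3, 5, 7, 0, 1, 8, 6]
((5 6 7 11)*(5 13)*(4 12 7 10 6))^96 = (13) = [0, 1, 2, 3, 4, 5, 6, 7, 8, 9, 10, 11, 12, 13]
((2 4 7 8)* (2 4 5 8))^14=(2 7 4 8 5)=[0, 1, 7, 3, 8, 2, 6, 4, 5]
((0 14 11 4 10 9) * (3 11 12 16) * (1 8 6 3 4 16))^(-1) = (0 9 10 4 16 11 3 6 8 1 12 14) = [9, 12, 2, 6, 16, 5, 8, 7, 1, 10, 4, 3, 14, 13, 0, 15, 11]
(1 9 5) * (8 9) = (1 8 9 5) = [0, 8, 2, 3, 4, 1, 6, 7, 9, 5]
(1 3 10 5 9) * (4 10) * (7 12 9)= (1 3 4 10 5 7 12 9)= [0, 3, 2, 4, 10, 7, 6, 12, 8, 1, 5, 11, 9]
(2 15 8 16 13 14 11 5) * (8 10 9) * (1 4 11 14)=(1 4 11 5 2 15 10 9 8 16 13)=[0, 4, 15, 3, 11, 2, 6, 7, 16, 8, 9, 5, 12, 1, 14, 10, 13]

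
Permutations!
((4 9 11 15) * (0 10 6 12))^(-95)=(0 10 6 12)(4 9 11 15)=[10, 1, 2, 3, 9, 5, 12, 7, 8, 11, 6, 15, 0, 13, 14, 4]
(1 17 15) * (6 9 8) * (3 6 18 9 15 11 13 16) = [0, 17, 2, 6, 4, 5, 15, 7, 18, 8, 10, 13, 12, 16, 14, 1, 3, 11, 9] = (1 17 11 13 16 3 6 15)(8 18 9)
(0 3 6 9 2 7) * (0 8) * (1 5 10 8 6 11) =(0 3 11 1 5 10 8)(2 7 6 9) =[3, 5, 7, 11, 4, 10, 9, 6, 0, 2, 8, 1]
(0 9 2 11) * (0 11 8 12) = [9, 1, 8, 3, 4, 5, 6, 7, 12, 2, 10, 11, 0] = (0 9 2 8 12)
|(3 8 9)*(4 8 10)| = 5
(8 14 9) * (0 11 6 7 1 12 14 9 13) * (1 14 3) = (0 11 6 7 14 13)(1 12 3)(8 9) = [11, 12, 2, 1, 4, 5, 7, 14, 9, 8, 10, 6, 3, 0, 13]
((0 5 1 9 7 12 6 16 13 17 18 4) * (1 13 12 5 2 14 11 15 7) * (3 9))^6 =(0 5 2 13 14 17 11 18 15 4 7) =[5, 1, 13, 3, 7, 2, 6, 0, 8, 9, 10, 18, 12, 14, 17, 4, 16, 11, 15]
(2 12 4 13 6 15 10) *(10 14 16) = [0, 1, 12, 3, 13, 5, 15, 7, 8, 9, 2, 11, 4, 6, 16, 14, 10] = (2 12 4 13 6 15 14 16 10)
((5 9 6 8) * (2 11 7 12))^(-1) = (2 12 7 11)(5 8 6 9) = [0, 1, 12, 3, 4, 8, 9, 11, 6, 5, 10, 2, 7]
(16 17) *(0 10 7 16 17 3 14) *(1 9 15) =(17)(0 10 7 16 3 14)(1 9 15) =[10, 9, 2, 14, 4, 5, 6, 16, 8, 15, 7, 11, 12, 13, 0, 1, 3, 17]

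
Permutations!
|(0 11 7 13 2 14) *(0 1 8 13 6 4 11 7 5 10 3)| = 40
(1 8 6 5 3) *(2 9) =[0, 8, 9, 1, 4, 3, 5, 7, 6, 2] =(1 8 6 5 3)(2 9)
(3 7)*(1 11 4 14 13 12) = [0, 11, 2, 7, 14, 5, 6, 3, 8, 9, 10, 4, 1, 12, 13] = (1 11 4 14 13 12)(3 7)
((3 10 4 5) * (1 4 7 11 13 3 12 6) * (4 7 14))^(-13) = [0, 12, 2, 11, 10, 14, 5, 6, 8, 9, 13, 1, 4, 7, 3] = (1 12 4 10 13 7 6 5 14 3 11)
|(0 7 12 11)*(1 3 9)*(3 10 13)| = |(0 7 12 11)(1 10 13 3 9)| = 20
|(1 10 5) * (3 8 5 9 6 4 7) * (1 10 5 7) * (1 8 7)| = |(1 5 10 9 6 4 8)(3 7)| = 14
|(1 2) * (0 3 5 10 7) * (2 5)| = 7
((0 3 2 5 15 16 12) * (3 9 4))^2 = (0 4 2 15 12 9 3 5 16) = [4, 1, 15, 5, 2, 16, 6, 7, 8, 3, 10, 11, 9, 13, 14, 12, 0]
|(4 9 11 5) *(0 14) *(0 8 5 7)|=|(0 14 8 5 4 9 11 7)|=8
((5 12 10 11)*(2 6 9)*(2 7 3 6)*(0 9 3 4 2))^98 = (0 4 9 2 7)(5 10)(11 12) = [4, 1, 7, 3, 9, 10, 6, 0, 8, 2, 5, 12, 11]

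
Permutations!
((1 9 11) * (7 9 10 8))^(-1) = (1 11 9 7 8 10) = [0, 11, 2, 3, 4, 5, 6, 8, 10, 7, 1, 9]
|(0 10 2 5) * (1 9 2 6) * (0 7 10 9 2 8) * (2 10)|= |(0 9 8)(1 10 6)(2 5 7)|= 3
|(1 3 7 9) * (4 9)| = |(1 3 7 4 9)| = 5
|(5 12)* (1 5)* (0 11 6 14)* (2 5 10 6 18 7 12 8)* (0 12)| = 60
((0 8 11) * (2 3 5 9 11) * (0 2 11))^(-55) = (0 8 11 2 3 5 9) = [8, 1, 3, 5, 4, 9, 6, 7, 11, 0, 10, 2]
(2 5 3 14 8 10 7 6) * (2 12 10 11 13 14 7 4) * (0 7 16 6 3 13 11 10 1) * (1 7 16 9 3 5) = (0 16 6 12 7 5 13 14 8 10 4 2 1)(3 9) = [16, 0, 1, 9, 2, 13, 12, 5, 10, 3, 4, 11, 7, 14, 8, 15, 6]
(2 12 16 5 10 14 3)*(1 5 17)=(1 5 10 14 3 2 12 16 17)=[0, 5, 12, 2, 4, 10, 6, 7, 8, 9, 14, 11, 16, 13, 3, 15, 17, 1]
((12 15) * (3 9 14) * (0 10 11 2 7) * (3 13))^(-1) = [7, 1, 11, 13, 4, 5, 6, 2, 8, 3, 0, 10, 15, 14, 9, 12] = (0 7 2 11 10)(3 13 14 9)(12 15)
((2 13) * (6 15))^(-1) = (2 13)(6 15) = [0, 1, 13, 3, 4, 5, 15, 7, 8, 9, 10, 11, 12, 2, 14, 6]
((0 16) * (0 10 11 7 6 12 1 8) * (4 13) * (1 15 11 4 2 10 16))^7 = (16)(0 1 8)(2 13 4 10)(6 15 7 12 11) = [1, 8, 13, 3, 10, 5, 15, 12, 0, 9, 2, 6, 11, 4, 14, 7, 16]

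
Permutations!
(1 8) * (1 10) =(1 8 10) =[0, 8, 2, 3, 4, 5, 6, 7, 10, 9, 1]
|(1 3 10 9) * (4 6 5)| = 12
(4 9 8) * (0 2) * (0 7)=(0 2 7)(4 9 8)=[2, 1, 7, 3, 9, 5, 6, 0, 4, 8]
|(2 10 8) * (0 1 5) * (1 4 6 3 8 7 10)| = |(0 4 6 3 8 2 1 5)(7 10)| = 8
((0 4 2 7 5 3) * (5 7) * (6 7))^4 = (7)(0 3 5 2 4) = [3, 1, 4, 5, 0, 2, 6, 7]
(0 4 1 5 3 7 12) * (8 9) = (0 4 1 5 3 7 12)(8 9) = [4, 5, 2, 7, 1, 3, 6, 12, 9, 8, 10, 11, 0]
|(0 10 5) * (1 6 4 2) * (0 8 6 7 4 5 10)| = |(10)(1 7 4 2)(5 8 6)| = 12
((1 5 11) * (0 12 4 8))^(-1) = (0 8 4 12)(1 11 5) = [8, 11, 2, 3, 12, 1, 6, 7, 4, 9, 10, 5, 0]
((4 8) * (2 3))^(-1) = (2 3)(4 8) = [0, 1, 3, 2, 8, 5, 6, 7, 4]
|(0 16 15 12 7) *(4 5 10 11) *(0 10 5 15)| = 6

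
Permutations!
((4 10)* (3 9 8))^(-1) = [0, 1, 2, 8, 10, 5, 6, 7, 9, 3, 4] = (3 8 9)(4 10)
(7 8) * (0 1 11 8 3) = [1, 11, 2, 0, 4, 5, 6, 3, 7, 9, 10, 8] = (0 1 11 8 7 3)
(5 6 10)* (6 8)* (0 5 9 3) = [5, 1, 2, 0, 4, 8, 10, 7, 6, 3, 9] = (0 5 8 6 10 9 3)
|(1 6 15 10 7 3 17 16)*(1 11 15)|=|(1 6)(3 17 16 11 15 10 7)|=14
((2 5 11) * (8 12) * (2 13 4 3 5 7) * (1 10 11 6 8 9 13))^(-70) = [0, 11, 2, 6, 5, 8, 12, 7, 9, 4, 1, 10, 13, 3] = (1 11 10)(3 6 12 13)(4 5 8 9)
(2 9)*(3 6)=(2 9)(3 6)=[0, 1, 9, 6, 4, 5, 3, 7, 8, 2]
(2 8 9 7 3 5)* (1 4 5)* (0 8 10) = [8, 4, 10, 1, 5, 2, 6, 3, 9, 7, 0] = (0 8 9 7 3 1 4 5 2 10)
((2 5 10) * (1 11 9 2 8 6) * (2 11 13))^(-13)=[0, 13, 5, 3, 4, 10, 1, 7, 6, 11, 8, 9, 12, 2]=(1 13 2 5 10 8 6)(9 11)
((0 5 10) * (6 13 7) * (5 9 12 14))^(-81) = (0 14)(5 9)(10 12) = [14, 1, 2, 3, 4, 9, 6, 7, 8, 5, 12, 11, 10, 13, 0]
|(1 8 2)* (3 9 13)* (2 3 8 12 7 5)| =|(1 12 7 5 2)(3 9 13 8)| =20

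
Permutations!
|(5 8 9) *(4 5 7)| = 5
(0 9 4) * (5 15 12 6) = (0 9 4)(5 15 12 6) = [9, 1, 2, 3, 0, 15, 5, 7, 8, 4, 10, 11, 6, 13, 14, 12]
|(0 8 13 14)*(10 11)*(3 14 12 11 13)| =4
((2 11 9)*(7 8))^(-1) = (2 9 11)(7 8) = [0, 1, 9, 3, 4, 5, 6, 8, 7, 11, 10, 2]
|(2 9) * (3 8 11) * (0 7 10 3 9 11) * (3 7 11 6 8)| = 6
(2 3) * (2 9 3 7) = (2 7)(3 9) = [0, 1, 7, 9, 4, 5, 6, 2, 8, 3]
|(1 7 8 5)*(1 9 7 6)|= 4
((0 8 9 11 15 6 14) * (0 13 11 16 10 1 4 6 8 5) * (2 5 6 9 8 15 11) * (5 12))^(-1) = [5, 10, 13, 3, 1, 12, 0, 7, 8, 4, 16, 11, 2, 14, 6, 15, 9] = (0 5 12 2 13 14 6)(1 10 16 9 4)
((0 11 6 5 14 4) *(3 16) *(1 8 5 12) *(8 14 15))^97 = (0 4 14 1 12 6 11)(3 16)(5 15 8) = [4, 12, 2, 16, 14, 15, 11, 7, 5, 9, 10, 0, 6, 13, 1, 8, 3]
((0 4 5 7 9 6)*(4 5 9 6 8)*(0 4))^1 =(0 5 7 6 4 9 8) =[5, 1, 2, 3, 9, 7, 4, 6, 0, 8]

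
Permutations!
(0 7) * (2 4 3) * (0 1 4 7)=[0, 4, 7, 2, 3, 5, 6, 1]=(1 4 3 2 7)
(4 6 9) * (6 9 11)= (4 9)(6 11)= [0, 1, 2, 3, 9, 5, 11, 7, 8, 4, 10, 6]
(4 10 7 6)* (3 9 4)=[0, 1, 2, 9, 10, 5, 3, 6, 8, 4, 7]=(3 9 4 10 7 6)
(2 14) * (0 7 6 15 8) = (0 7 6 15 8)(2 14) = [7, 1, 14, 3, 4, 5, 15, 6, 0, 9, 10, 11, 12, 13, 2, 8]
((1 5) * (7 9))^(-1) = (1 5)(7 9) = [0, 5, 2, 3, 4, 1, 6, 9, 8, 7]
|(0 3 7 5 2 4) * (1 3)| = |(0 1 3 7 5 2 4)| = 7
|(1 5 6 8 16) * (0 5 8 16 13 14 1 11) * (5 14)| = |(0 14 1 8 13 5 6 16 11)| = 9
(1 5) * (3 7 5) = (1 3 7 5) = [0, 3, 2, 7, 4, 1, 6, 5]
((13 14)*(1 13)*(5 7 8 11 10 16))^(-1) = (1 14 13)(5 16 10 11 8 7) = [0, 14, 2, 3, 4, 16, 6, 5, 7, 9, 11, 8, 12, 1, 13, 15, 10]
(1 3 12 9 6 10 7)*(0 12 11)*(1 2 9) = (0 12 1 3 11)(2 9 6 10 7) = [12, 3, 9, 11, 4, 5, 10, 2, 8, 6, 7, 0, 1]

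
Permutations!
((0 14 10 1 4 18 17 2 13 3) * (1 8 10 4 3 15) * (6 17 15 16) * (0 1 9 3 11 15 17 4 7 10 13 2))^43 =(0 17 18 4 6 16 13 8 10 7 14)(1 9 11 3 15) =[17, 9, 2, 15, 6, 5, 16, 14, 10, 11, 7, 3, 12, 8, 0, 1, 13, 18, 4]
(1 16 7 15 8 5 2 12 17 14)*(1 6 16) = (2 12 17 14 6 16 7 15 8 5) = [0, 1, 12, 3, 4, 2, 16, 15, 5, 9, 10, 11, 17, 13, 6, 8, 7, 14]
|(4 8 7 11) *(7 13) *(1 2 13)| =|(1 2 13 7 11 4 8)| =7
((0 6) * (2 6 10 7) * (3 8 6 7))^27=(0 3 6 10 8)(2 7)=[3, 1, 7, 6, 4, 5, 10, 2, 0, 9, 8]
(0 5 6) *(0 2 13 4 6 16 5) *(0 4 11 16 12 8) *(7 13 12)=(0 4 6 2 12 8)(5 7 13 11 16)=[4, 1, 12, 3, 6, 7, 2, 13, 0, 9, 10, 16, 8, 11, 14, 15, 5]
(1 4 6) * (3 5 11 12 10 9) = (1 4 6)(3 5 11 12 10 9) = [0, 4, 2, 5, 6, 11, 1, 7, 8, 3, 9, 12, 10]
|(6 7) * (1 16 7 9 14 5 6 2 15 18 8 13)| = |(1 16 7 2 15 18 8 13)(5 6 9 14)| = 8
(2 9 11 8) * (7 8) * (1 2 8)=[0, 2, 9, 3, 4, 5, 6, 1, 8, 11, 10, 7]=(1 2 9 11 7)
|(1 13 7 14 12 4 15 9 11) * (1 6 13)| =|(4 15 9 11 6 13 7 14 12)| =9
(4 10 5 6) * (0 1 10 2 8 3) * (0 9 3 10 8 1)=[0, 8, 1, 9, 2, 6, 4, 7, 10, 3, 5]=(1 8 10 5 6 4 2)(3 9)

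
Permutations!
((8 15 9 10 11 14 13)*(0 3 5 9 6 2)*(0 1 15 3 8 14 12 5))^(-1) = (0 3 8)(1 2 6 15)(5 12 11 10 9)(13 14) = [3, 2, 6, 8, 4, 12, 15, 7, 0, 5, 9, 10, 11, 14, 13, 1]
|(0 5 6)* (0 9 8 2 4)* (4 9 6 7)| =|(0 5 7 4)(2 9 8)| =12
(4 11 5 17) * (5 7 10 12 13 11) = [0, 1, 2, 3, 5, 17, 6, 10, 8, 9, 12, 7, 13, 11, 14, 15, 16, 4] = (4 5 17)(7 10 12 13 11)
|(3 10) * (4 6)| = |(3 10)(4 6)| = 2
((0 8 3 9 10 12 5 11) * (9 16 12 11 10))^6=[10, 1, 2, 0, 4, 16, 6, 7, 11, 9, 12, 5, 3, 13, 14, 15, 8]=(0 10 12 3)(5 16 8 11)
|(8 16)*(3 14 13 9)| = 4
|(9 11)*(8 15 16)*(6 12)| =6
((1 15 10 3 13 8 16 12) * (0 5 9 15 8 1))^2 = (0 9 10 13 8 12 5 15 3 1 16) = [9, 16, 2, 1, 4, 15, 6, 7, 12, 10, 13, 11, 5, 8, 14, 3, 0]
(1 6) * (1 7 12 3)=(1 6 7 12 3)=[0, 6, 2, 1, 4, 5, 7, 12, 8, 9, 10, 11, 3]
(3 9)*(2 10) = [0, 1, 10, 9, 4, 5, 6, 7, 8, 3, 2] = (2 10)(3 9)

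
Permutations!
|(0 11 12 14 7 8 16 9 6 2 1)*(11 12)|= 10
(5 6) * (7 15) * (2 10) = (2 10)(5 6)(7 15) = [0, 1, 10, 3, 4, 6, 5, 15, 8, 9, 2, 11, 12, 13, 14, 7]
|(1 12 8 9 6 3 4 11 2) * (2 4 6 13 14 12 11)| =|(1 11 4 2)(3 6)(8 9 13 14 12)| =20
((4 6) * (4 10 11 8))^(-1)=[0, 1, 2, 3, 8, 5, 4, 7, 11, 9, 6, 10]=(4 8 11 10 6)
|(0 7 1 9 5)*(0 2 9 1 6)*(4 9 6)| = 7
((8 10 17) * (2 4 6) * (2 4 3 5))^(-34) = (2 5 3)(8 17 10) = [0, 1, 5, 2, 4, 3, 6, 7, 17, 9, 8, 11, 12, 13, 14, 15, 16, 10]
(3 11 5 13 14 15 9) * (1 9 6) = (1 9 3 11 5 13 14 15 6) = [0, 9, 2, 11, 4, 13, 1, 7, 8, 3, 10, 5, 12, 14, 15, 6]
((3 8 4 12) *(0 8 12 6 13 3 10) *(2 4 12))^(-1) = [10, 1, 3, 13, 2, 5, 4, 7, 0, 9, 12, 11, 8, 6] = (0 10 12 8)(2 3 13 6 4)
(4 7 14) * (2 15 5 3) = (2 15 5 3)(4 7 14) = [0, 1, 15, 2, 7, 3, 6, 14, 8, 9, 10, 11, 12, 13, 4, 5]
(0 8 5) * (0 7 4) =[8, 1, 2, 3, 0, 7, 6, 4, 5] =(0 8 5 7 4)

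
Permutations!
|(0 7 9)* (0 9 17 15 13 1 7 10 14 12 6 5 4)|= |(0 10 14 12 6 5 4)(1 7 17 15 13)|= 35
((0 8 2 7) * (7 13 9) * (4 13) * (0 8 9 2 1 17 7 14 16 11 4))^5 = (0 4 14 2 11 9 13 16)(1 17 7 8) = [4, 17, 11, 3, 14, 5, 6, 8, 1, 13, 10, 9, 12, 16, 2, 15, 0, 7]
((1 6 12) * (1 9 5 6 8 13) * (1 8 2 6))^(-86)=[0, 9, 5, 3, 4, 12, 1, 7, 8, 6, 10, 11, 2, 13]=(13)(1 9 6)(2 5 12)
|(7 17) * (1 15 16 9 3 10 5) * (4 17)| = 21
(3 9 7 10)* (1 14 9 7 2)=[0, 14, 1, 7, 4, 5, 6, 10, 8, 2, 3, 11, 12, 13, 9]=(1 14 9 2)(3 7 10)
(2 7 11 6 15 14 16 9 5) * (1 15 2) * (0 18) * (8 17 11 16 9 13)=(0 18)(1 15 14 9 5)(2 7 16 13 8 17 11 6)=[18, 15, 7, 3, 4, 1, 2, 16, 17, 5, 10, 6, 12, 8, 9, 14, 13, 11, 0]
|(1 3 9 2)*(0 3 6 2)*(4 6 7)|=|(0 3 9)(1 7 4 6 2)|=15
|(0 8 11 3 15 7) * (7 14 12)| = 8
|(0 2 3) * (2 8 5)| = 5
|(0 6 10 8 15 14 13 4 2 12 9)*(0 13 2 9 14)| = |(0 6 10 8 15)(2 12 14)(4 9 13)| = 15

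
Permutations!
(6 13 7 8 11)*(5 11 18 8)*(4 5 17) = (4 5 11 6 13 7 17)(8 18) = [0, 1, 2, 3, 5, 11, 13, 17, 18, 9, 10, 6, 12, 7, 14, 15, 16, 4, 8]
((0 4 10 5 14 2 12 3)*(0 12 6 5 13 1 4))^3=[0, 13, 14, 12, 1, 6, 2, 7, 8, 9, 4, 11, 3, 10, 5]=(1 13 10 4)(2 14 5 6)(3 12)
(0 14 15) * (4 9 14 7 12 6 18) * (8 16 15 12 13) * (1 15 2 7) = [1, 15, 7, 3, 9, 5, 18, 13, 16, 14, 10, 11, 6, 8, 12, 0, 2, 17, 4] = (0 1 15)(2 7 13 8 16)(4 9 14 12 6 18)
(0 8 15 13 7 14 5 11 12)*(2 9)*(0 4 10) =[8, 1, 9, 3, 10, 11, 6, 14, 15, 2, 0, 12, 4, 7, 5, 13] =(0 8 15 13 7 14 5 11 12 4 10)(2 9)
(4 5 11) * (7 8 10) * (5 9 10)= [0, 1, 2, 3, 9, 11, 6, 8, 5, 10, 7, 4]= (4 9 10 7 8 5 11)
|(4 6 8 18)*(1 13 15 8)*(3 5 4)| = 9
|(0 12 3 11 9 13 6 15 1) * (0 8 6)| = |(0 12 3 11 9 13)(1 8 6 15)| = 12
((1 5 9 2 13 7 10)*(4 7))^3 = [0, 2, 7, 3, 1, 13, 6, 5, 8, 4, 9, 11, 12, 10] = (1 2 7 5 13 10 9 4)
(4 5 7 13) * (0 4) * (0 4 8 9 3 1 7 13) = (0 8 9 3 1 7)(4 5 13) = [8, 7, 2, 1, 5, 13, 6, 0, 9, 3, 10, 11, 12, 4]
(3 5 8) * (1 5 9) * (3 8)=(1 5 3 9)=[0, 5, 2, 9, 4, 3, 6, 7, 8, 1]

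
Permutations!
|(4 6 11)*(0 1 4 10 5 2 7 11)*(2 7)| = |(0 1 4 6)(5 7 11 10)| = 4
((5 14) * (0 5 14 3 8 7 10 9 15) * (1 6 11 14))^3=(0 8 9 5 7 15 3 10)(1 14 11 6)=[8, 14, 2, 10, 4, 7, 1, 15, 9, 5, 0, 6, 12, 13, 11, 3]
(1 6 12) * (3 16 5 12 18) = (1 6 18 3 16 5 12) = [0, 6, 2, 16, 4, 12, 18, 7, 8, 9, 10, 11, 1, 13, 14, 15, 5, 17, 3]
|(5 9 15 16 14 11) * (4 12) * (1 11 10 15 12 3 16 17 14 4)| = 60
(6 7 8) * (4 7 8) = (4 7)(6 8) = [0, 1, 2, 3, 7, 5, 8, 4, 6]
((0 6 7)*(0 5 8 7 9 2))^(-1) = (0 2 9 6)(5 7 8) = [2, 1, 9, 3, 4, 7, 0, 8, 5, 6]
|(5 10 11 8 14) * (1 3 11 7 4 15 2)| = |(1 3 11 8 14 5 10 7 4 15 2)| = 11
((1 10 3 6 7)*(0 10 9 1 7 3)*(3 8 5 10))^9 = [8, 9, 2, 5, 4, 3, 10, 7, 0, 1, 6] = (0 8)(1 9)(3 5)(6 10)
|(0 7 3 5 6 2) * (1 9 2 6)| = |(0 7 3 5 1 9 2)| = 7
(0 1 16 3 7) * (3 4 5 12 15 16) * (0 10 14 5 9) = (0 1 3 7 10 14 5 12 15 16 4 9) = [1, 3, 2, 7, 9, 12, 6, 10, 8, 0, 14, 11, 15, 13, 5, 16, 4]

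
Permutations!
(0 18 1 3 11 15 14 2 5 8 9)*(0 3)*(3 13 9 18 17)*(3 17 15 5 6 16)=[15, 0, 6, 11, 4, 8, 16, 7, 18, 13, 10, 5, 12, 9, 2, 14, 3, 17, 1]=(0 15 14 2 6 16 3 11 5 8 18 1)(9 13)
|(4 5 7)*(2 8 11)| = 3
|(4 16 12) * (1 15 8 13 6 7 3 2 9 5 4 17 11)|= |(1 15 8 13 6 7 3 2 9 5 4 16 12 17 11)|= 15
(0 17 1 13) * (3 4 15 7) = [17, 13, 2, 4, 15, 5, 6, 3, 8, 9, 10, 11, 12, 0, 14, 7, 16, 1] = (0 17 1 13)(3 4 15 7)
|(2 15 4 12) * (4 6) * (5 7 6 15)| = |(15)(2 5 7 6 4 12)| = 6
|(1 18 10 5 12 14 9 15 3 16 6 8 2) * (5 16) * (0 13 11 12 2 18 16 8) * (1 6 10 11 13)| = |(0 1 16 10 8 18 11 12 14 9 15 3 5 2 6)| = 15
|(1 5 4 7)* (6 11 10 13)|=|(1 5 4 7)(6 11 10 13)|=4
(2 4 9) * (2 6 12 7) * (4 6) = [0, 1, 6, 3, 9, 5, 12, 2, 8, 4, 10, 11, 7] = (2 6 12 7)(4 9)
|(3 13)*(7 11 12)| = |(3 13)(7 11 12)| = 6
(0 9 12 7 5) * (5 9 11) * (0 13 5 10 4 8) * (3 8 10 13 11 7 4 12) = [7, 1, 2, 8, 10, 11, 6, 9, 0, 3, 12, 13, 4, 5] = (0 7 9 3 8)(4 10 12)(5 11 13)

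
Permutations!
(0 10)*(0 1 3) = (0 10 1 3) = [10, 3, 2, 0, 4, 5, 6, 7, 8, 9, 1]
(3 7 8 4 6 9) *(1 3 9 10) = (1 3 7 8 4 6 10) = [0, 3, 2, 7, 6, 5, 10, 8, 4, 9, 1]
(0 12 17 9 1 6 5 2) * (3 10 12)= (0 3 10 12 17 9 1 6 5 2)= [3, 6, 0, 10, 4, 2, 5, 7, 8, 1, 12, 11, 17, 13, 14, 15, 16, 9]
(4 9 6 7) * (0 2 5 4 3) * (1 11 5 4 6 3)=(0 2 4 9 3)(1 11 5 6 7)=[2, 11, 4, 0, 9, 6, 7, 1, 8, 3, 10, 5]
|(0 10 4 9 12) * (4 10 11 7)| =6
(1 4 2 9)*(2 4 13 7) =(1 13 7 2 9) =[0, 13, 9, 3, 4, 5, 6, 2, 8, 1, 10, 11, 12, 7]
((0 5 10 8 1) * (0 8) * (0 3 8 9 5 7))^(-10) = (1 5 3)(8 9 10) = [0, 5, 2, 1, 4, 3, 6, 7, 9, 10, 8]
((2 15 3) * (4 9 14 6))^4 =(2 15 3) =[0, 1, 15, 2, 4, 5, 6, 7, 8, 9, 10, 11, 12, 13, 14, 3]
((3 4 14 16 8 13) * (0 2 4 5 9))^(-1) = (0 9 5 3 13 8 16 14 4 2) = [9, 1, 0, 13, 2, 3, 6, 7, 16, 5, 10, 11, 12, 8, 4, 15, 14]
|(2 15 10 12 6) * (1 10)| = 6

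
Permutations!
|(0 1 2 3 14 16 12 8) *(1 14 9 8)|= 9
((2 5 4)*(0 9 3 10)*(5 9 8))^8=(10)=[0, 1, 2, 3, 4, 5, 6, 7, 8, 9, 10]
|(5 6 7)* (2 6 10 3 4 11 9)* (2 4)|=6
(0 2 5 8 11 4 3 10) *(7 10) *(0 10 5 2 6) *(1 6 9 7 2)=[9, 6, 1, 2, 3, 8, 0, 5, 11, 7, 10, 4]=(0 9 7 5 8 11 4 3 2 1 6)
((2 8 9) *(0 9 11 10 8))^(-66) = (11) = [0, 1, 2, 3, 4, 5, 6, 7, 8, 9, 10, 11]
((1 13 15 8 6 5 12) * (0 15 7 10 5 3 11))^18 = [0, 1, 2, 3, 4, 5, 6, 7, 8, 9, 10, 11, 12, 13, 14, 15] = (15)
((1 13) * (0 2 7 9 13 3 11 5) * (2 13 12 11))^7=(0 12 2 13 11 7 1 5 9 3)=[12, 5, 13, 0, 4, 9, 6, 1, 8, 3, 10, 7, 2, 11]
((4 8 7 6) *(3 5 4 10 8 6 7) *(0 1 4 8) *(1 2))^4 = (0 6 1)(2 10 4)(3 5 8) = [6, 0, 10, 5, 2, 8, 1, 7, 3, 9, 4]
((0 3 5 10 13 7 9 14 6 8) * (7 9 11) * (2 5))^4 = (0 10 6 2 9)(3 13 8 5 14) = [10, 1, 9, 13, 4, 14, 2, 7, 5, 0, 6, 11, 12, 8, 3]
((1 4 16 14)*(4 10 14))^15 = [0, 1, 2, 3, 16, 5, 6, 7, 8, 9, 10, 11, 12, 13, 14, 15, 4] = (4 16)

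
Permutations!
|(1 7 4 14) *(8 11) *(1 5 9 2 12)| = 8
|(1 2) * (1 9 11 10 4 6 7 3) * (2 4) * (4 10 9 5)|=8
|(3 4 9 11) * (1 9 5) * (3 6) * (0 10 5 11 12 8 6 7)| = |(0 10 5 1 9 12 8 6 3 4 11 7)| = 12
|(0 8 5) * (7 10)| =|(0 8 5)(7 10)| =6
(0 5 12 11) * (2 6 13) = (0 5 12 11)(2 6 13) = [5, 1, 6, 3, 4, 12, 13, 7, 8, 9, 10, 0, 11, 2]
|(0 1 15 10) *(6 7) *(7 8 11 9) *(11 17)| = |(0 1 15 10)(6 8 17 11 9 7)| = 12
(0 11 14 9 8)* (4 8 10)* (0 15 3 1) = (0 11 14 9 10 4 8 15 3 1) = [11, 0, 2, 1, 8, 5, 6, 7, 15, 10, 4, 14, 12, 13, 9, 3]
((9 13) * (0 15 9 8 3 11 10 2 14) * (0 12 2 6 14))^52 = (0 8 6)(2 13 10)(3 14 15)(9 11 12) = [8, 1, 13, 14, 4, 5, 0, 7, 6, 11, 2, 12, 9, 10, 15, 3]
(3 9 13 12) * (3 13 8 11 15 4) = (3 9 8 11 15 4)(12 13) = [0, 1, 2, 9, 3, 5, 6, 7, 11, 8, 10, 15, 13, 12, 14, 4]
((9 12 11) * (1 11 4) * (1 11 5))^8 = (12) = [0, 1, 2, 3, 4, 5, 6, 7, 8, 9, 10, 11, 12]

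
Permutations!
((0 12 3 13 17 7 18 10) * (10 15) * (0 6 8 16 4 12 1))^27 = [1, 0, 2, 7, 13, 5, 4, 10, 12, 9, 16, 11, 17, 18, 14, 8, 3, 15, 6] = (0 1)(3 7 10 16)(4 13 18 6)(8 12 17 15)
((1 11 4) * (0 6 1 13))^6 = (13) = [0, 1, 2, 3, 4, 5, 6, 7, 8, 9, 10, 11, 12, 13]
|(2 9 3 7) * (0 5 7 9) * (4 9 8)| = |(0 5 7 2)(3 8 4 9)| = 4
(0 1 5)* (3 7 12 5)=(0 1 3 7 12 5)=[1, 3, 2, 7, 4, 0, 6, 12, 8, 9, 10, 11, 5]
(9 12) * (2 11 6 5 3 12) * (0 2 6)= (0 2 11)(3 12 9 6 5)= [2, 1, 11, 12, 4, 3, 5, 7, 8, 6, 10, 0, 9]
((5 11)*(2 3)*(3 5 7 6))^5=(2 3 6 7 11 5)=[0, 1, 3, 6, 4, 2, 7, 11, 8, 9, 10, 5]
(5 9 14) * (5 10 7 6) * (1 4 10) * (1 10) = (1 4)(5 9 14 10 7 6) = [0, 4, 2, 3, 1, 9, 5, 6, 8, 14, 7, 11, 12, 13, 10]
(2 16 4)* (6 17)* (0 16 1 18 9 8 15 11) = (0 16 4 2 1 18 9 8 15 11)(6 17) = [16, 18, 1, 3, 2, 5, 17, 7, 15, 8, 10, 0, 12, 13, 14, 11, 4, 6, 9]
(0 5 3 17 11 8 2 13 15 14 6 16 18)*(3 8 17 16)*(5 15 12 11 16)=(0 15 14 6 3 5 8 2 13 12 11 17 16 18)=[15, 1, 13, 5, 4, 8, 3, 7, 2, 9, 10, 17, 11, 12, 6, 14, 18, 16, 0]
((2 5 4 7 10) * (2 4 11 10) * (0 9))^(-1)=(0 9)(2 7 4 10 11 5)=[9, 1, 7, 3, 10, 2, 6, 4, 8, 0, 11, 5]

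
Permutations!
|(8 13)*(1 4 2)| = 6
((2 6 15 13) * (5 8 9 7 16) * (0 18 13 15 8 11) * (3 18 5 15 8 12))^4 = [5, 1, 18, 6, 4, 11, 13, 9, 15, 8, 10, 0, 2, 3, 14, 16, 7, 17, 12] = (0 5 11)(2 18 12)(3 6 13)(7 9 8 15 16)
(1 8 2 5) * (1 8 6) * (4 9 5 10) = (1 6)(2 10 4 9 5 8) = [0, 6, 10, 3, 9, 8, 1, 7, 2, 5, 4]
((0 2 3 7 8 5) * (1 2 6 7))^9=(0 5 8 7 6)=[5, 1, 2, 3, 4, 8, 0, 6, 7]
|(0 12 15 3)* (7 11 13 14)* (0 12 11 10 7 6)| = 30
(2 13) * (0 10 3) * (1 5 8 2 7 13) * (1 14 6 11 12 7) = (0 10 3)(1 5 8 2 14 6 11 12 7 13) = [10, 5, 14, 0, 4, 8, 11, 13, 2, 9, 3, 12, 7, 1, 6]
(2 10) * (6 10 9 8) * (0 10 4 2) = (0 10)(2 9 8 6 4) = [10, 1, 9, 3, 2, 5, 4, 7, 6, 8, 0]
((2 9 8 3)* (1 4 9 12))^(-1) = (1 12 2 3 8 9 4) = [0, 12, 3, 8, 1, 5, 6, 7, 9, 4, 10, 11, 2]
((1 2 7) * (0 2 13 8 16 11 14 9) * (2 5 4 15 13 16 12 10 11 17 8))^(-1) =(0 9 14 11 10 12 8 17 16 1 7 2 13 15 4 5) =[9, 7, 13, 3, 5, 0, 6, 2, 17, 14, 12, 10, 8, 15, 11, 4, 1, 16]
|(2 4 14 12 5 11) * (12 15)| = 7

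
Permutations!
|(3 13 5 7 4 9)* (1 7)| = 7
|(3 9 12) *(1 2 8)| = 3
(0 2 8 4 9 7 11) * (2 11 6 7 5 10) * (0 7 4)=(0 11 7 6 4 9 5 10 2 8)=[11, 1, 8, 3, 9, 10, 4, 6, 0, 5, 2, 7]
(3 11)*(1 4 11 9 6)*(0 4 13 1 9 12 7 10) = [4, 13, 2, 12, 11, 5, 9, 10, 8, 6, 0, 3, 7, 1] = (0 4 11 3 12 7 10)(1 13)(6 9)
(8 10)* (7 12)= (7 12)(8 10)= [0, 1, 2, 3, 4, 5, 6, 12, 10, 9, 8, 11, 7]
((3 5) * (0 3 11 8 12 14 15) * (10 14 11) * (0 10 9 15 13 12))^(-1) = (0 8 11 12 13 14 10 15 9 5 3) = [8, 1, 2, 0, 4, 3, 6, 7, 11, 5, 15, 12, 13, 14, 10, 9]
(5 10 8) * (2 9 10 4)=(2 9 10 8 5 4)=[0, 1, 9, 3, 2, 4, 6, 7, 5, 10, 8]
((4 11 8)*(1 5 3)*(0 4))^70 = [11, 5, 2, 1, 8, 3, 6, 7, 4, 9, 10, 0] = (0 11)(1 5 3)(4 8)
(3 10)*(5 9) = (3 10)(5 9) = [0, 1, 2, 10, 4, 9, 6, 7, 8, 5, 3]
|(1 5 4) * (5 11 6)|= |(1 11 6 5 4)|= 5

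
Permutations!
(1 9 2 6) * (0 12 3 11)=(0 12 3 11)(1 9 2 6)=[12, 9, 6, 11, 4, 5, 1, 7, 8, 2, 10, 0, 3]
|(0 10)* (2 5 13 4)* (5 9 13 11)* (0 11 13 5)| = 15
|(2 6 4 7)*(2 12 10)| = |(2 6 4 7 12 10)| = 6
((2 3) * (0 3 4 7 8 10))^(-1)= [10, 1, 3, 0, 2, 5, 6, 4, 7, 9, 8]= (0 10 8 7 4 2 3)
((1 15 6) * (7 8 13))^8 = (1 6 15)(7 13 8) = [0, 6, 2, 3, 4, 5, 15, 13, 7, 9, 10, 11, 12, 8, 14, 1]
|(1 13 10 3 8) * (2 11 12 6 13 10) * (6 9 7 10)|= 11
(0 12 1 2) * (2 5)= (0 12 1 5 2)= [12, 5, 0, 3, 4, 2, 6, 7, 8, 9, 10, 11, 1]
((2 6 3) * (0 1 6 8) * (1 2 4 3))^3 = (8)(1 6)(3 4) = [0, 6, 2, 4, 3, 5, 1, 7, 8]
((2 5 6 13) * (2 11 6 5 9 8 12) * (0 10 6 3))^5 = (0 3 11 13 6 10)(2 9 8 12) = [3, 1, 9, 11, 4, 5, 10, 7, 12, 8, 0, 13, 2, 6]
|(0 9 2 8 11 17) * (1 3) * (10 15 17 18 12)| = |(0 9 2 8 11 18 12 10 15 17)(1 3)| = 10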